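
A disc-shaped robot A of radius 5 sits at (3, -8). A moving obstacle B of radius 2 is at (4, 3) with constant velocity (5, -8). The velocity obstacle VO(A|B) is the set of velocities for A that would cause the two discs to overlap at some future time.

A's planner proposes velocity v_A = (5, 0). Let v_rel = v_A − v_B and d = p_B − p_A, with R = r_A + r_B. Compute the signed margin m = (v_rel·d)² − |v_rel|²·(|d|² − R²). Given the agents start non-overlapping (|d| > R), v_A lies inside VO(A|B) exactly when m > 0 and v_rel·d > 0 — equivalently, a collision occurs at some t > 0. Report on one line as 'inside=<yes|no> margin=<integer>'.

d = (1, 11),  |d|² = 122;  R = 5+2 = 7,  c = 122−7² = 73
v_rel = (0, 8),  |v_rel|² = 64;  v_rel·d = (0)·(1) + (8)·(11) = 88
64·t² − 176·t + 73 = 0  ⇒  m = 88² − 64·73 = 3072
m = 3072 > 0,  v_rel·d = 88 > 0  ⇒  inside

inside=yes margin=3072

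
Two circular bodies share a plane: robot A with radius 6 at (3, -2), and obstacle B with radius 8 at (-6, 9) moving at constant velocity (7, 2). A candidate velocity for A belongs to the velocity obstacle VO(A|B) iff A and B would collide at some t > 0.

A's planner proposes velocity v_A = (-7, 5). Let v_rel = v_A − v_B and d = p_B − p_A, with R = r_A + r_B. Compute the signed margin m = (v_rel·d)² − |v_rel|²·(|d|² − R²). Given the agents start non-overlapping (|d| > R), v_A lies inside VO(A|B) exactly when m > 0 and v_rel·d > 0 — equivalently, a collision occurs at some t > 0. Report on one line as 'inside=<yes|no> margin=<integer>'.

d = (-9, 11),  |d|² = 202;  R = 6+8 = 14,  c = 202−14² = 6
v_rel = (-14, 3),  |v_rel|² = 205;  v_rel·d = (-14)·(-9) + (3)·(11) = 159
205·t² − 318·t + 6 = 0  ⇒  m = 159² − 205·6 = 24051
m = 24051 > 0,  v_rel·d = 159 > 0  ⇒  inside

inside=yes margin=24051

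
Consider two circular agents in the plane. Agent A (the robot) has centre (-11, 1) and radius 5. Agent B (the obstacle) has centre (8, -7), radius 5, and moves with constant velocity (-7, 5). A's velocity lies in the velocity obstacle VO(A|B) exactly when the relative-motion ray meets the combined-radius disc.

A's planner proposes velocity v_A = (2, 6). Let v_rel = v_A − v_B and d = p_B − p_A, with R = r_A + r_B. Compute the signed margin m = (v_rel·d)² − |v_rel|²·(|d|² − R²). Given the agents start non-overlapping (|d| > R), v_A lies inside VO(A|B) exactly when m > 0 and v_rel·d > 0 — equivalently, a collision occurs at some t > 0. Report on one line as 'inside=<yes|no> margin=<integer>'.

d = (19, -8),  |d|² = 425;  R = 5+5 = 10,  c = 425−10² = 325
v_rel = (9, 1),  |v_rel|² = 82;  v_rel·d = (9)·(19) + (1)·(-8) = 163
82·t² − 326·t + 325 = 0  ⇒  m = 163² − 82·325 = -81
m = -81 < 0,  v_rel·d = 163 > 0  ⇒  outside

inside=no margin=-81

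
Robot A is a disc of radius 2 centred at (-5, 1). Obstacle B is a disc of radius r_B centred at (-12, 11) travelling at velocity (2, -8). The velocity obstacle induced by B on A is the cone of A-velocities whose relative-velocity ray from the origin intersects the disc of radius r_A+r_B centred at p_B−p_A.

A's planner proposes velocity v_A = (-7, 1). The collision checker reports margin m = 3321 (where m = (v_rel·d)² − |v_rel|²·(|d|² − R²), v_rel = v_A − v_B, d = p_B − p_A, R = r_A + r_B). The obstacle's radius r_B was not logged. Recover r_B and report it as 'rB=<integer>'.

m = 3321
d = (-7, 10);  v_rel = (-9, 9),  |v_rel|² = 162
v_rel×d = (-9)·(10) − (9)·(-7) = -27
since m = R²·162 − (-27)²:  R² = (729 + 3321) / 162 = 25
R = √25 = 5  ⇒  r_B = 5 − 2 = 3

rB=3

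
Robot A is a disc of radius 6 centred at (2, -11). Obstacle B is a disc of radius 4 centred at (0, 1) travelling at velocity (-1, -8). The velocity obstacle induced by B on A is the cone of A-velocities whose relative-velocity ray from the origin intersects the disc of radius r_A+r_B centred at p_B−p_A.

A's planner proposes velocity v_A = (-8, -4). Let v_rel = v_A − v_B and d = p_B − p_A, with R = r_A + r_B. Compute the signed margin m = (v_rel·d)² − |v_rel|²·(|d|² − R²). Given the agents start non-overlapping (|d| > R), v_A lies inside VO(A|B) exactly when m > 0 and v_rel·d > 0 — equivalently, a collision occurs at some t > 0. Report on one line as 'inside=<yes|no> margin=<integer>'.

d = (-2, 12),  |d|² = 148;  R = 6+4 = 10,  c = 148−10² = 48
v_rel = (-7, 4),  |v_rel|² = 65;  v_rel·d = (-7)·(-2) + (4)·(12) = 62
65·t² − 124·t + 48 = 0  ⇒  m = 62² − 65·48 = 724
m = 724 > 0,  v_rel·d = 62 > 0  ⇒  inside

inside=yes margin=724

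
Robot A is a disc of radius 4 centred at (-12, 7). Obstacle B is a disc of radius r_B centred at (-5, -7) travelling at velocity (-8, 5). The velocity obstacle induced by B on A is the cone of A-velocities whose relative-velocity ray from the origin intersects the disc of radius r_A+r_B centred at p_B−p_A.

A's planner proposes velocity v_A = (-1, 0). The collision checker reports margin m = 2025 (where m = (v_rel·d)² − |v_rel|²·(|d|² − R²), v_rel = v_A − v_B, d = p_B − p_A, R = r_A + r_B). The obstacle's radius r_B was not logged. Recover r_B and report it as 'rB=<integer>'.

m = 2025
d = (7, -14);  v_rel = (7, -5),  |v_rel|² = 74
v_rel×d = (7)·(-14) − (-5)·(7) = -63
since m = R²·74 − (-63)²:  R² = (3969 + 2025) / 74 = 81
R = √81 = 9  ⇒  r_B = 9 − 4 = 5

rB=5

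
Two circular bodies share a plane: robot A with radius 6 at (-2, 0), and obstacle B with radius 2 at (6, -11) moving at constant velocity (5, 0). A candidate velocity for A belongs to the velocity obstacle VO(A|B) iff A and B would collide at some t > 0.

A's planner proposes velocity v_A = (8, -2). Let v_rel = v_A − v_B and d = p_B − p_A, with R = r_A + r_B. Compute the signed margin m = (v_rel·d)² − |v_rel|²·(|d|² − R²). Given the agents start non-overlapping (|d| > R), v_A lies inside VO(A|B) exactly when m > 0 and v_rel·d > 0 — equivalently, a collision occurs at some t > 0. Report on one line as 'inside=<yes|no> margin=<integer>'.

d = (8, -11),  |d|² = 185;  R = 6+2 = 8,  c = 185−8² = 121
v_rel = (3, -2),  |v_rel|² = 13;  v_rel·d = (3)·(8) + (-2)·(-11) = 46
13·t² − 92·t + 121 = 0  ⇒  m = 46² − 13·121 = 543
m = 543 > 0,  v_rel·d = 46 > 0  ⇒  inside

inside=yes margin=543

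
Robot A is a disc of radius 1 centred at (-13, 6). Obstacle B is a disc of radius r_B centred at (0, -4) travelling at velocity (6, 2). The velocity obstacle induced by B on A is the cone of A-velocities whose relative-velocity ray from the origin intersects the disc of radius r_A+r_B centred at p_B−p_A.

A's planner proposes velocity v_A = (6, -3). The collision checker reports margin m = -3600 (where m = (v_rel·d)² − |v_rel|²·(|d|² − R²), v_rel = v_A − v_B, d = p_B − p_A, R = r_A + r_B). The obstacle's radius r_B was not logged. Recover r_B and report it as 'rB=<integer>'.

m = -3600
d = (13, -10);  v_rel = (0, -5),  |v_rel|² = 25
v_rel×d = (0)·(-10) − (-5)·(13) = 65
since m = R²·25 − 65²:  R² = (4225 + -3600) / 25 = 25
R = √25 = 5  ⇒  r_B = 5 − 1 = 4

rB=4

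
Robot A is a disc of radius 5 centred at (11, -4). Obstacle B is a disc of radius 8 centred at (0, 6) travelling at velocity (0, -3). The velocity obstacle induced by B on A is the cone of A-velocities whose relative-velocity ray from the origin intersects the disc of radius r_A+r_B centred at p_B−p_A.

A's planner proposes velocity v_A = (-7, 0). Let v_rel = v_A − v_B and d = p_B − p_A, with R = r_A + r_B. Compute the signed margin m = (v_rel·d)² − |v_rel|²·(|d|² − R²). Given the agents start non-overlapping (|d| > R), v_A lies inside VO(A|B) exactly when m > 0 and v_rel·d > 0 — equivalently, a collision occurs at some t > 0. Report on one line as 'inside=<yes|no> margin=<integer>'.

d = (-11, 10),  |d|² = 221;  R = 5+8 = 13,  c = 221−13² = 52
v_rel = (-7, 3),  |v_rel|² = 58;  v_rel·d = (-7)·(-11) + (3)·(10) = 107
58·t² − 214·t + 52 = 0  ⇒  m = 107² − 58·52 = 8433
m = 8433 > 0,  v_rel·d = 107 > 0  ⇒  inside

inside=yes margin=8433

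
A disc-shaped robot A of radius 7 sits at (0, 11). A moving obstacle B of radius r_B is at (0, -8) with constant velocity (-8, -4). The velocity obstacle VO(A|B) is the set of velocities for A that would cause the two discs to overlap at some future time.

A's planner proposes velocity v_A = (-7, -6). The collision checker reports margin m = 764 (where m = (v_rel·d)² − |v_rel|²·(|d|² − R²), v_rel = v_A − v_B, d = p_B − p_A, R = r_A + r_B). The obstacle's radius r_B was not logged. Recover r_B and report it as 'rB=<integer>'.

m = 764
d = (0, -19);  v_rel = (1, -2),  |v_rel|² = 5
v_rel×d = (1)·(-19) − (-2)·(0) = -19
since m = R²·5 − (-19)²:  R² = (361 + 764) / 5 = 225
R = √225 = 15  ⇒  r_B = 15 − 7 = 8

rB=8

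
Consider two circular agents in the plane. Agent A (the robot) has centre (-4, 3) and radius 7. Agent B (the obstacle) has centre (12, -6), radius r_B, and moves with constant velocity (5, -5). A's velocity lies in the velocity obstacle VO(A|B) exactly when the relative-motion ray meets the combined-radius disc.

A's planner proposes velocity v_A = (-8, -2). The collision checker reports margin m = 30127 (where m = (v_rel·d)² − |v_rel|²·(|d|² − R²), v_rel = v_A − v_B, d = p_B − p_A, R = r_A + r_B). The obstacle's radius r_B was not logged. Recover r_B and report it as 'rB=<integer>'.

m = 30127
d = (16, -9);  v_rel = (-13, 3),  |v_rel|² = 178
v_rel×d = (-13)·(-9) − (3)·(16) = 69
since m = R²·178 − 69²:  R² = (4761 + 30127) / 178 = 196
R = √196 = 14  ⇒  r_B = 14 − 7 = 7

rB=7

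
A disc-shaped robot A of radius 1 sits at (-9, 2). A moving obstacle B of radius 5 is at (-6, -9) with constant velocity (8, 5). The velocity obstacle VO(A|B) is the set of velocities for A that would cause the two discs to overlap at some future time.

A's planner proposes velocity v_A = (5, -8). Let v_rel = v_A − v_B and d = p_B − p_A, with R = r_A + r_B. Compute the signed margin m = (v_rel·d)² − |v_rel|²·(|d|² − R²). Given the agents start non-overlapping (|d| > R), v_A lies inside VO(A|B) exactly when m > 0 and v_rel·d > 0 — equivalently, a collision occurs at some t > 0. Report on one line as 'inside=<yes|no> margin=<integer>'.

d = (3, -11),  |d|² = 130;  R = 1+5 = 6,  c = 130−6² = 94
v_rel = (-3, -13),  |v_rel|² = 178;  v_rel·d = (-3)·(3) + (-13)·(-11) = 134
178·t² − 268·t + 94 = 0  ⇒  m = 134² − 178·94 = 1224
m = 1224 > 0,  v_rel·d = 134 > 0  ⇒  inside

inside=yes margin=1224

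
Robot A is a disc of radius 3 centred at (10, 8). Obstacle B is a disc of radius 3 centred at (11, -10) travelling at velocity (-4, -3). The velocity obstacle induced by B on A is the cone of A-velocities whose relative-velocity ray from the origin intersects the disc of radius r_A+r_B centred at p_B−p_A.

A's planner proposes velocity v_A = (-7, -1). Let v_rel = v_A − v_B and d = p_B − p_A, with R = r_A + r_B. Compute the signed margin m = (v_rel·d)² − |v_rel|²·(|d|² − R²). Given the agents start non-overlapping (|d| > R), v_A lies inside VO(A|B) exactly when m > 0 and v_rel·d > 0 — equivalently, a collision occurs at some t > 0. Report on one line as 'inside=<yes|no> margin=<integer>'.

d = (1, -18),  |d|² = 325;  R = 3+3 = 6,  c = 325−6² = 289
v_rel = (-3, 2),  |v_rel|² = 13;  v_rel·d = (-3)·(1) + (2)·(-18) = -39
13·t² + 78·t + 289 = 0  ⇒  m = (-39)² − 13·289 = -2236
m = -2236 < 0,  v_rel·d = -39 < 0  ⇒  outside

inside=no margin=-2236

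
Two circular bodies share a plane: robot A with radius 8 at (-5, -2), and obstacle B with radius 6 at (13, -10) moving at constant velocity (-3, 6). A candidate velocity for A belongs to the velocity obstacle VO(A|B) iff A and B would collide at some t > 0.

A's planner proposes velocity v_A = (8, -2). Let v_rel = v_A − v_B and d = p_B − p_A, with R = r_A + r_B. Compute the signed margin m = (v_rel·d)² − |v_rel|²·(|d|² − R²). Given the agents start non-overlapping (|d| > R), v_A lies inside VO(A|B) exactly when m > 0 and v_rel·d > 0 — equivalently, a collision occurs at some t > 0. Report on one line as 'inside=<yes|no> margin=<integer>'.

d = (18, -8),  |d|² = 388;  R = 8+6 = 14,  c = 388−14² = 192
v_rel = (11, -8),  |v_rel|² = 185;  v_rel·d = (11)·(18) + (-8)·(-8) = 262
185·t² − 524·t + 192 = 0  ⇒  m = 262² − 185·192 = 33124
m = 33124 > 0,  v_rel·d = 262 > 0  ⇒  inside

inside=yes margin=33124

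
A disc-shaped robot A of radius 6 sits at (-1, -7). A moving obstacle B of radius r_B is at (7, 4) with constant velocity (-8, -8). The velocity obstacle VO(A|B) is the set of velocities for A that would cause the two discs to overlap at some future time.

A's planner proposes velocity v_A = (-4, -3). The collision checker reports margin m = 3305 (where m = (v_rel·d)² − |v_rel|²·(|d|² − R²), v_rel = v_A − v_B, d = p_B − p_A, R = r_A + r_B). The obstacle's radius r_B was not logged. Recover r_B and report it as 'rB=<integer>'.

m = 3305
d = (8, 11);  v_rel = (4, 5),  |v_rel|² = 41
v_rel×d = (4)·(11) − (5)·(8) = 4
since m = R²·41 − 4²:  R² = (16 + 3305) / 41 = 81
R = √81 = 9  ⇒  r_B = 9 − 6 = 3

rB=3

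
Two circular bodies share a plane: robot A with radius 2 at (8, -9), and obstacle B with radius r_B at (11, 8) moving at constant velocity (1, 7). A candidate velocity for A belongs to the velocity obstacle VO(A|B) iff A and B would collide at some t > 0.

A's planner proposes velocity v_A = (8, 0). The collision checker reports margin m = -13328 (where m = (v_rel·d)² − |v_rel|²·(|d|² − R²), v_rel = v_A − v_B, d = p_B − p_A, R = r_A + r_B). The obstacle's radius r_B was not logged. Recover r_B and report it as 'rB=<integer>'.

m = -13328
d = (3, 17);  v_rel = (7, -7),  |v_rel|² = 98
v_rel×d = (7)·(17) − (-7)·(3) = 140
since m = R²·98 − 140²:  R² = (19600 + -13328) / 98 = 64
R = √64 = 8  ⇒  r_B = 8 − 2 = 6

rB=6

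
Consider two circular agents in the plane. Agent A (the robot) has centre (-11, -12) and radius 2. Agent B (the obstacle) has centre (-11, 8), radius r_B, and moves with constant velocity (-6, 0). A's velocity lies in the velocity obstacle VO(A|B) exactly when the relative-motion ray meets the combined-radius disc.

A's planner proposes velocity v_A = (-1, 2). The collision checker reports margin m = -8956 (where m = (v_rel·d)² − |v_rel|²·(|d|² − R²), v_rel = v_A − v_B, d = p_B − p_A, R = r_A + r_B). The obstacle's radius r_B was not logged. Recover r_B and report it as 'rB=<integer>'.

m = -8956
d = (0, 20);  v_rel = (5, 2),  |v_rel|² = 29
v_rel×d = (5)·(20) − (2)·(0) = 100
since m = R²·29 − 100²:  R² = (10000 + -8956) / 29 = 36
R = √36 = 6  ⇒  r_B = 6 − 2 = 4

rB=4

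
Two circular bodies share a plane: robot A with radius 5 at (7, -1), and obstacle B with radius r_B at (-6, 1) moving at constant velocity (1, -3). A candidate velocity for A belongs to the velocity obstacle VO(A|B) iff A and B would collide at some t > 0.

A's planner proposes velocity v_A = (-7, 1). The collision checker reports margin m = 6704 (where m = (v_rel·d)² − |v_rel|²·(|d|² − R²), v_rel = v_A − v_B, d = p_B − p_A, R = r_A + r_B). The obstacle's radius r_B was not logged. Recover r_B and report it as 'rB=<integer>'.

m = 6704
d = (-13, 2);  v_rel = (-8, 4),  |v_rel|² = 80
v_rel×d = (-8)·(2) − (4)·(-13) = 36
since m = R²·80 − 36²:  R² = (1296 + 6704) / 80 = 100
R = √100 = 10  ⇒  r_B = 10 − 5 = 5

rB=5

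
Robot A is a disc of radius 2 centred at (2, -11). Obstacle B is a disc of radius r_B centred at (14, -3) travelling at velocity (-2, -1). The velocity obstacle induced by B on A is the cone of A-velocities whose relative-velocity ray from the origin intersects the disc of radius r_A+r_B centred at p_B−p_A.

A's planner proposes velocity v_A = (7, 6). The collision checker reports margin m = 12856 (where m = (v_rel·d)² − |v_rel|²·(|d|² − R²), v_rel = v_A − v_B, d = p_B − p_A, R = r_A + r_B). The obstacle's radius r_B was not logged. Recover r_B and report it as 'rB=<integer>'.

m = 12856
d = (12, 8);  v_rel = (9, 7),  |v_rel|² = 130
v_rel×d = (9)·(8) − (7)·(12) = -12
since m = R²·130 − (-12)²:  R² = (144 + 12856) / 130 = 100
R = √100 = 10  ⇒  r_B = 10 − 2 = 8

rB=8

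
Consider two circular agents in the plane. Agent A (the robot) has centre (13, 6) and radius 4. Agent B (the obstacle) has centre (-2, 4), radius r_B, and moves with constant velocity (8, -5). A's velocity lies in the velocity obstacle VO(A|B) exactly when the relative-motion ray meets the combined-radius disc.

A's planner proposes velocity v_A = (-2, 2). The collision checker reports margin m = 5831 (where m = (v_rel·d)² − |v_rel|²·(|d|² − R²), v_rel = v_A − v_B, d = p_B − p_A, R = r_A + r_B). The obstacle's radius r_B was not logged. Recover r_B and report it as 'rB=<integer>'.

m = 5831
d = (-15, -2);  v_rel = (-10, 7),  |v_rel|² = 149
v_rel×d = (-10)·(-2) − (7)·(-15) = 125
since m = R²·149 − 125²:  R² = (15625 + 5831) / 149 = 144
R = √144 = 12  ⇒  r_B = 12 − 4 = 8

rB=8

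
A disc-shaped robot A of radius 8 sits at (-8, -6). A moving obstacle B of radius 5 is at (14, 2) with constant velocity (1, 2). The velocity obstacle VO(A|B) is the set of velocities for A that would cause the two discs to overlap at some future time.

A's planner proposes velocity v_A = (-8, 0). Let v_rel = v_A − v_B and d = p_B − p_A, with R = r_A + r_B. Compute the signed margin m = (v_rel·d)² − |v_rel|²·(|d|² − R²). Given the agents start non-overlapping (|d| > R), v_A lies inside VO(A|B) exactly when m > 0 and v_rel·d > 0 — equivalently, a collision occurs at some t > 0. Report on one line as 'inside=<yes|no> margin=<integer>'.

d = (22, 8),  |d|² = 548;  R = 8+5 = 13,  c = 548−13² = 379
v_rel = (-9, -2),  |v_rel|² = 85;  v_rel·d = (-9)·(22) + (-2)·(8) = -214
85·t² + 428·t + 379 = 0  ⇒  m = (-214)² − 85·379 = 13581
m = 13581 > 0,  v_rel·d = -214 < 0  ⇒  outside

inside=no margin=13581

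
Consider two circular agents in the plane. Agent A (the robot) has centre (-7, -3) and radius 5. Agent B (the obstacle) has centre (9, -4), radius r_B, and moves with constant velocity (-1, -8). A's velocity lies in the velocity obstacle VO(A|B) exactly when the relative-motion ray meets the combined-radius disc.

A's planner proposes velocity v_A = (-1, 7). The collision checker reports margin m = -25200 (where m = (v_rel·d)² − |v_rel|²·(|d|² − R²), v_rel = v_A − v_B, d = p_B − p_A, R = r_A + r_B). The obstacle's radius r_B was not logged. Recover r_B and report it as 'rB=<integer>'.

m = -25200
d = (16, -1);  v_rel = (0, 15),  |v_rel|² = 225
v_rel×d = (0)·(-1) − (15)·(16) = -240
since m = R²·225 − (-240)²:  R² = (57600 + -25200) / 225 = 144
R = √144 = 12  ⇒  r_B = 12 − 5 = 7

rB=7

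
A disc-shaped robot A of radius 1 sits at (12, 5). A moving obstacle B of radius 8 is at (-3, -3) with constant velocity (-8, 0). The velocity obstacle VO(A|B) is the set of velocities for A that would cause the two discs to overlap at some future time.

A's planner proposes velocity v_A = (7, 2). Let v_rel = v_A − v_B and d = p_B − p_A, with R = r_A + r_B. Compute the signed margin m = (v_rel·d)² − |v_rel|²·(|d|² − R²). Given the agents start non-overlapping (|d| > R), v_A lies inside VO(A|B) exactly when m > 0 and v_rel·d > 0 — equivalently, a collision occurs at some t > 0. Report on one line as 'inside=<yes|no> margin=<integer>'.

d = (-15, -8),  |d|² = 289;  R = 1+8 = 9,  c = 289−9² = 208
v_rel = (15, 2),  |v_rel|² = 229;  v_rel·d = (15)·(-15) + (2)·(-8) = -241
229·t² + 482·t + 208 = 0  ⇒  m = (-241)² − 229·208 = 10449
m = 10449 > 0,  v_rel·d = -241 < 0  ⇒  outside

inside=no margin=10449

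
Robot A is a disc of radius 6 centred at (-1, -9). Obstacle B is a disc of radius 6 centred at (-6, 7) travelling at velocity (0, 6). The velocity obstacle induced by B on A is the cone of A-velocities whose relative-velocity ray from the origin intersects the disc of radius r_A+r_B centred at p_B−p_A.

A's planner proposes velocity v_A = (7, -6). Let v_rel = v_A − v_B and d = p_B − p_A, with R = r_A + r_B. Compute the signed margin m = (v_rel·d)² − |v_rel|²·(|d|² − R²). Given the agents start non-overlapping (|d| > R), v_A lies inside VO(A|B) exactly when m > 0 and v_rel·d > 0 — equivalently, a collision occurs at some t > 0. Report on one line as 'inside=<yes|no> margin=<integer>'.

d = (-5, 16),  |d|² = 281;  R = 6+6 = 12,  c = 281−12² = 137
v_rel = (7, -12),  |v_rel|² = 193;  v_rel·d = (7)·(-5) + (-12)·(16) = -227
193·t² + 454·t + 137 = 0  ⇒  m = (-227)² − 193·137 = 25088
m = 25088 > 0,  v_rel·d = -227 < 0  ⇒  outside

inside=no margin=25088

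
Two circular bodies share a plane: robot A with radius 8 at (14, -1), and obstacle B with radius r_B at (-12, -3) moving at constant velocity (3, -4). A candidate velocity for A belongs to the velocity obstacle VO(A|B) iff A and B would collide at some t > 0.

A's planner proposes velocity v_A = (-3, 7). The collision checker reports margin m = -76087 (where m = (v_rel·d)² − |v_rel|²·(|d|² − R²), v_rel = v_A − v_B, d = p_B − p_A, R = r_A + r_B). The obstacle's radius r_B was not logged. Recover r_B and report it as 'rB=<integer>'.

m = -76087
d = (-26, -2);  v_rel = (-6, 11),  |v_rel|² = 157
v_rel×d = (-6)·(-2) − (11)·(-26) = 298
since m = R²·157 − 298²:  R² = (88804 + -76087) / 157 = 81
R = √81 = 9  ⇒  r_B = 9 − 8 = 1

rB=1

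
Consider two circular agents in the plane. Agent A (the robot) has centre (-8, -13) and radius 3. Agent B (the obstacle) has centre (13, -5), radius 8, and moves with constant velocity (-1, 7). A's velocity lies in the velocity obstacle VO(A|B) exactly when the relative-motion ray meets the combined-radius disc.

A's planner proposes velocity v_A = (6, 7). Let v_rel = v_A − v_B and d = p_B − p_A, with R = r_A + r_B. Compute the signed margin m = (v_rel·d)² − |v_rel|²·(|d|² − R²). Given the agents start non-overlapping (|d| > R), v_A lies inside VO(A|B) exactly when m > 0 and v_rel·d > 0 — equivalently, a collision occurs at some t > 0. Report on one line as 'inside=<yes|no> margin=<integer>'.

d = (21, 8),  |d|² = 505;  R = 3+8 = 11,  c = 505−11² = 384
v_rel = (7, 0),  |v_rel|² = 49;  v_rel·d = (7)·(21) + (0)·(8) = 147
49·t² − 294·t + 384 = 0  ⇒  m = 147² − 49·384 = 2793
m = 2793 > 0,  v_rel·d = 147 > 0  ⇒  inside

inside=yes margin=2793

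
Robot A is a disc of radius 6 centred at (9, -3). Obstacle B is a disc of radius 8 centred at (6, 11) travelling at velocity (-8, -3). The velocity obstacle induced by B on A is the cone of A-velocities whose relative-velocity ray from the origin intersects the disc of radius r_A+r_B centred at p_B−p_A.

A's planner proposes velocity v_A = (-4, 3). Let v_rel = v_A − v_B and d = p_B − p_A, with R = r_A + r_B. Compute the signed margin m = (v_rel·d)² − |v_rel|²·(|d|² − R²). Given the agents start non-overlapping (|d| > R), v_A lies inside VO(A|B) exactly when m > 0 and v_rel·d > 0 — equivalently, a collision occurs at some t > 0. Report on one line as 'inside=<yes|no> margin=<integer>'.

d = (-3, 14),  |d|² = 205;  R = 6+8 = 14,  c = 205−14² = 9
v_rel = (4, 6),  |v_rel|² = 52;  v_rel·d = (4)·(-3) + (6)·(14) = 72
52·t² − 144·t + 9 = 0  ⇒  m = 72² − 52·9 = 4716
m = 4716 > 0,  v_rel·d = 72 > 0  ⇒  inside

inside=yes margin=4716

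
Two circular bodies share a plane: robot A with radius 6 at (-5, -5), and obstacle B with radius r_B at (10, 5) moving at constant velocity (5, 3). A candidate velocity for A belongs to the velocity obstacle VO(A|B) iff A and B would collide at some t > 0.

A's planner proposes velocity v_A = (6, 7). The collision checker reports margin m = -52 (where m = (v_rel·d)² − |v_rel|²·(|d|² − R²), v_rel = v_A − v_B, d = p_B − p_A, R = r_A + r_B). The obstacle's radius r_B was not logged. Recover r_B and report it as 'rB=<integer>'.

m = -52
d = (15, 10);  v_rel = (1, 4),  |v_rel|² = 17
v_rel×d = (1)·(10) − (4)·(15) = -50
since m = R²·17 − (-50)²:  R² = (2500 + -52) / 17 = 144
R = √144 = 12  ⇒  r_B = 12 − 6 = 6

rB=6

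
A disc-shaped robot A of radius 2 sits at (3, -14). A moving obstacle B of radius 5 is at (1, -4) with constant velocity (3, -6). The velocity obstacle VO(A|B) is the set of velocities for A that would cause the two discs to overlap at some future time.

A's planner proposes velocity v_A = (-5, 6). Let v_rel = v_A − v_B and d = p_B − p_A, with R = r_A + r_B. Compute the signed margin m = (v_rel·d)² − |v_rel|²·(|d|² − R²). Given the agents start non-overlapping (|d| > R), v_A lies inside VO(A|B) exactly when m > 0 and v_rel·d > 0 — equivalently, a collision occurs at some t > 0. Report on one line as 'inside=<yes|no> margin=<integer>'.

d = (-2, 10),  |d|² = 104;  R = 2+5 = 7,  c = 104−7² = 55
v_rel = (-8, 12),  |v_rel|² = 208;  v_rel·d = (-8)·(-2) + (12)·(10) = 136
208·t² − 272·t + 55 = 0  ⇒  m = 136² − 208·55 = 7056
m = 7056 > 0,  v_rel·d = 136 > 0  ⇒  inside

inside=yes margin=7056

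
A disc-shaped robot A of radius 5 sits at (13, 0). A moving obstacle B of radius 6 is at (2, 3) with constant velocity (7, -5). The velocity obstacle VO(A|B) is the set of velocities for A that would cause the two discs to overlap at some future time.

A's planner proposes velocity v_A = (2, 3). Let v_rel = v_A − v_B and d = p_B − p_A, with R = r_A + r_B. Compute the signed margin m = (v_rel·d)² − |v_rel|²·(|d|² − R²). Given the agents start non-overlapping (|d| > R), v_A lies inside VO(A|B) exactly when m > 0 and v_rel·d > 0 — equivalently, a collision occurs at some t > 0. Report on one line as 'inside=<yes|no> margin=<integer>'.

d = (-11, 3),  |d|² = 130;  R = 5+6 = 11,  c = 130−11² = 9
v_rel = (-5, 8),  |v_rel|² = 89;  v_rel·d = (-5)·(-11) + (8)·(3) = 79
89·t² − 158·t + 9 = 0  ⇒  m = 79² − 89·9 = 5440
m = 5440 > 0,  v_rel·d = 79 > 0  ⇒  inside

inside=yes margin=5440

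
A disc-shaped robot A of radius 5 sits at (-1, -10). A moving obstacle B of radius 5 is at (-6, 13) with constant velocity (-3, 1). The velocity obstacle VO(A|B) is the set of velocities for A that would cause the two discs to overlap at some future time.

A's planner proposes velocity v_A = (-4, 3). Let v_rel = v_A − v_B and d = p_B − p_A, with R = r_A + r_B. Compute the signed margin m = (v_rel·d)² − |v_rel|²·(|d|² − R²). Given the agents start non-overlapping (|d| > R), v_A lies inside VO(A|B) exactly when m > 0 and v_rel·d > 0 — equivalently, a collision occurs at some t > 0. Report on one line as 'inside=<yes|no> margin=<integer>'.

d = (-5, 23),  |d|² = 554;  R = 5+5 = 10,  c = 554−10² = 454
v_rel = (-1, 2),  |v_rel|² = 5;  v_rel·d = (-1)·(-5) + (2)·(23) = 51
5·t² − 102·t + 454 = 0  ⇒  m = 51² − 5·454 = 331
m = 331 > 0,  v_rel·d = 51 > 0  ⇒  inside

inside=yes margin=331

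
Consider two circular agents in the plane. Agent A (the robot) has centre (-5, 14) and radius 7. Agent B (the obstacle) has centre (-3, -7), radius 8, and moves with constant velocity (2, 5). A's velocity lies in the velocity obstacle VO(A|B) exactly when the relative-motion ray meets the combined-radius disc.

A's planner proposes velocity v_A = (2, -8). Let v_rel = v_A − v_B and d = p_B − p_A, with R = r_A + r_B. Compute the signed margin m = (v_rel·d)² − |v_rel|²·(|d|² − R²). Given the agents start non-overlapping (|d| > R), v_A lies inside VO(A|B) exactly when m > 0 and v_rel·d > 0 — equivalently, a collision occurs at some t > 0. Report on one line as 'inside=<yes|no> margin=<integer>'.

d = (2, -21),  |d|² = 445;  R = 7+8 = 15,  c = 445−15² = 220
v_rel = (0, -13),  |v_rel|² = 169;  v_rel·d = (0)·(2) + (-13)·(-21) = 273
169·t² − 546·t + 220 = 0  ⇒  m = 273² − 169·220 = 37349
m = 37349 > 0,  v_rel·d = 273 > 0  ⇒  inside

inside=yes margin=37349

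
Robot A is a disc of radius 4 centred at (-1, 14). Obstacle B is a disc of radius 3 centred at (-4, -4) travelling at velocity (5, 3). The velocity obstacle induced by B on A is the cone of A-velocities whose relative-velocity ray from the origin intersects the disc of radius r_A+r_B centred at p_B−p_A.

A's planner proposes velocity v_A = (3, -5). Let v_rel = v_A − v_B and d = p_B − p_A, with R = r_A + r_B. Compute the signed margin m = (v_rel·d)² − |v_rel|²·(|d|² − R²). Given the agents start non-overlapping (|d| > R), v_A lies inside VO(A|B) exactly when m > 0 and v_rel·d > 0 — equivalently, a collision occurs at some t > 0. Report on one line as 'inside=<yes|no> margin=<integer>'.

d = (-3, -18),  |d|² = 333;  R = 4+3 = 7,  c = 333−7² = 284
v_rel = (-2, -8),  |v_rel|² = 68;  v_rel·d = (-2)·(-3) + (-8)·(-18) = 150
68·t² − 300·t + 284 = 0  ⇒  m = 150² − 68·284 = 3188
m = 3188 > 0,  v_rel·d = 150 > 0  ⇒  inside

inside=yes margin=3188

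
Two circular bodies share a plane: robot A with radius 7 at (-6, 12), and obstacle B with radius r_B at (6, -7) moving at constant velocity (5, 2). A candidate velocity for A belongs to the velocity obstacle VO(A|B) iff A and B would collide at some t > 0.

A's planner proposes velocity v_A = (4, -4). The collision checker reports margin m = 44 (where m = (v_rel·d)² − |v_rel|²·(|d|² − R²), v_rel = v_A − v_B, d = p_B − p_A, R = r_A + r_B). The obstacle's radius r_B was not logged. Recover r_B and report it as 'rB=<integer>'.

m = 44
d = (12, -19);  v_rel = (-1, -6),  |v_rel|² = 37
v_rel×d = (-1)·(-19) − (-6)·(12) = 91
since m = R²·37 − 91²:  R² = (8281 + 44) / 37 = 225
R = √225 = 15  ⇒  r_B = 15 − 7 = 8

rB=8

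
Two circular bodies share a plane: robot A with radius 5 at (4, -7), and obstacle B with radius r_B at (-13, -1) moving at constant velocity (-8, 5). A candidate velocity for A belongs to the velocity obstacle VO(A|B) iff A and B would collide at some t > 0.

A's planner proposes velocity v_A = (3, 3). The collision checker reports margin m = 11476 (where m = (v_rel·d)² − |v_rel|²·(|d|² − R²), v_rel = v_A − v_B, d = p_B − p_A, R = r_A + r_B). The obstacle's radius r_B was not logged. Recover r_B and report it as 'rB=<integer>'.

m = 11476
d = (-17, 6);  v_rel = (11, -2),  |v_rel|² = 125
v_rel×d = (11)·(6) − (-2)·(-17) = 32
since m = R²·125 − 32²:  R² = (1024 + 11476) / 125 = 100
R = √100 = 10  ⇒  r_B = 10 − 5 = 5

rB=5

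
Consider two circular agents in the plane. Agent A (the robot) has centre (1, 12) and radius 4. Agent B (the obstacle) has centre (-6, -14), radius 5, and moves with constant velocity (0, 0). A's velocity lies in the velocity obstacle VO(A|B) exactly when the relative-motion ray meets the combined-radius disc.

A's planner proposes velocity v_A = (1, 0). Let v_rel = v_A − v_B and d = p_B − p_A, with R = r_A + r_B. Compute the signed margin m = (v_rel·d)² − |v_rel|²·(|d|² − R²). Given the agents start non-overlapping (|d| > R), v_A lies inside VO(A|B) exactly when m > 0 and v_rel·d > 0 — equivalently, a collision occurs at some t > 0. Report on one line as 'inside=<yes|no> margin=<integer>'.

d = (-7, -26),  |d|² = 725;  R = 4+5 = 9,  c = 725−9² = 644
v_rel = (1, 0),  |v_rel|² = 1;  v_rel·d = (1)·(-7) + (0)·(-26) = -7
1·t² + 14·t + 644 = 0  ⇒  m = (-7)² − 1·644 = -595
m = -595 < 0,  v_rel·d = -7 < 0  ⇒  outside

inside=no margin=-595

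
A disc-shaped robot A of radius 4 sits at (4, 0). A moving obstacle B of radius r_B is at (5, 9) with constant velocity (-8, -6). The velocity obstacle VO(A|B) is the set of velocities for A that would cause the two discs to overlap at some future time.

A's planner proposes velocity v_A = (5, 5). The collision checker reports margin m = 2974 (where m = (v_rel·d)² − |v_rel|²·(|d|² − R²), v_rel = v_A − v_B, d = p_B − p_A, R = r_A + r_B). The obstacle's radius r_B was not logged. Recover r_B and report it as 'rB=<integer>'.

m = 2974
d = (1, 9);  v_rel = (13, 11),  |v_rel|² = 290
v_rel×d = (13)·(9) − (11)·(1) = 106
since m = R²·290 − 106²:  R² = (11236 + 2974) / 290 = 49
R = √49 = 7  ⇒  r_B = 7 − 4 = 3

rB=3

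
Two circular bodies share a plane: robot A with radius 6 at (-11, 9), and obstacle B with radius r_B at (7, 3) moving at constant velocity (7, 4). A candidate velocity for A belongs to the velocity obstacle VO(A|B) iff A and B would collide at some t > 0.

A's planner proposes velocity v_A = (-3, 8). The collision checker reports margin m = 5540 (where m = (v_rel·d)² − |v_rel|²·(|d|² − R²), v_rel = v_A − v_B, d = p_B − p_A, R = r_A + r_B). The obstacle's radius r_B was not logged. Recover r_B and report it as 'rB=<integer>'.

m = 5540
d = (18, -6);  v_rel = (-10, 4),  |v_rel|² = 116
v_rel×d = (-10)·(-6) − (4)·(18) = -12
since m = R²·116 − (-12)²:  R² = (144 + 5540) / 116 = 49
R = √49 = 7  ⇒  r_B = 7 − 6 = 1

rB=1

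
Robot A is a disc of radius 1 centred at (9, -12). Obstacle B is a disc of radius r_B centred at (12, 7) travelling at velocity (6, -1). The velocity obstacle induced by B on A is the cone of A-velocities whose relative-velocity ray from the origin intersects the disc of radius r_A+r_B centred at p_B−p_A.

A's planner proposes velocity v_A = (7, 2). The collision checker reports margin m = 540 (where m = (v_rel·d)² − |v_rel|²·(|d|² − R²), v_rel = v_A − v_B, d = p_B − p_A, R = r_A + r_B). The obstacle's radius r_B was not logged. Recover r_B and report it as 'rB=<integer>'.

m = 540
d = (3, 19);  v_rel = (1, 3),  |v_rel|² = 10
v_rel×d = (1)·(19) − (3)·(3) = 10
since m = R²·10 − 10²:  R² = (100 + 540) / 10 = 64
R = √64 = 8  ⇒  r_B = 8 − 1 = 7

rB=7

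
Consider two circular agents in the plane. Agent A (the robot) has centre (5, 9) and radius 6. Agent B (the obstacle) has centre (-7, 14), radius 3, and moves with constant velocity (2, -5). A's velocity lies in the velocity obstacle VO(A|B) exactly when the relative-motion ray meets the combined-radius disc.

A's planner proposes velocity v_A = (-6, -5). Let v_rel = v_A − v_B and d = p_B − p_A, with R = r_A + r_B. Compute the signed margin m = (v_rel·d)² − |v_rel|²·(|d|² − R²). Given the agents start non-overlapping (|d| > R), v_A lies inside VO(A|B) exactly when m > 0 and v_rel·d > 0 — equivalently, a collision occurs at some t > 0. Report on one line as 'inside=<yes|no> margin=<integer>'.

d = (-12, 5),  |d|² = 169;  R = 6+3 = 9,  c = 169−9² = 88
v_rel = (-8, 0),  |v_rel|² = 64;  v_rel·d = (-8)·(-12) + (0)·(5) = 96
64·t² − 192·t + 88 = 0  ⇒  m = 96² − 64·88 = 3584
m = 3584 > 0,  v_rel·d = 96 > 0  ⇒  inside

inside=yes margin=3584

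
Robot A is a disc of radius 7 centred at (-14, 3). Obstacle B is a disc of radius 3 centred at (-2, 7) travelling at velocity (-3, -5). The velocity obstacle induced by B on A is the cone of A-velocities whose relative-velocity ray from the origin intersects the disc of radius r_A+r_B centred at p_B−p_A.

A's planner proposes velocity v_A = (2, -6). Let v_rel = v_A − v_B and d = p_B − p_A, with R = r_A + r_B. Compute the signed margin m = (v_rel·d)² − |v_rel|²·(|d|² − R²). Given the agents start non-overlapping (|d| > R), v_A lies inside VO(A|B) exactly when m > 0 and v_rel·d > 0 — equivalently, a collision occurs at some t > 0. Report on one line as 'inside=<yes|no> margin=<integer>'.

d = (12, 4),  |d|² = 160;  R = 7+3 = 10,  c = 160−10² = 60
v_rel = (5, -1),  |v_rel|² = 26;  v_rel·d = (5)·(12) + (-1)·(4) = 56
26·t² − 112·t + 60 = 0  ⇒  m = 56² − 26·60 = 1576
m = 1576 > 0,  v_rel·d = 56 > 0  ⇒  inside

inside=yes margin=1576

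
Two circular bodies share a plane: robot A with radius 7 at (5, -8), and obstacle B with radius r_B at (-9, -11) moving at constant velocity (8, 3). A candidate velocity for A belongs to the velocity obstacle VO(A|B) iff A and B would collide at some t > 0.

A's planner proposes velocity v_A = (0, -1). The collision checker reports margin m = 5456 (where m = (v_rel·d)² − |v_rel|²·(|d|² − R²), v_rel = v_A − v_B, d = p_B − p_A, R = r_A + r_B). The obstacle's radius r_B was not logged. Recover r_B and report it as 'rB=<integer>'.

m = 5456
d = (-14, -3);  v_rel = (-8, -4),  |v_rel|² = 80
v_rel×d = (-8)·(-3) − (-4)·(-14) = -32
since m = R²·80 − (-32)²:  R² = (1024 + 5456) / 80 = 81
R = √81 = 9  ⇒  r_B = 9 − 7 = 2

rB=2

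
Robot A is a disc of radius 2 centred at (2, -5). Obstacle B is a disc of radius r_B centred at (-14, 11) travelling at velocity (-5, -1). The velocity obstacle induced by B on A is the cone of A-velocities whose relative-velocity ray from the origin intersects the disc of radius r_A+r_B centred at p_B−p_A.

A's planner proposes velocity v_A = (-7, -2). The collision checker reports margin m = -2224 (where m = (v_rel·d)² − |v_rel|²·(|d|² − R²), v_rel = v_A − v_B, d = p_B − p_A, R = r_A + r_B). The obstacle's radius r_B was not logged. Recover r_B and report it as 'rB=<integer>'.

m = -2224
d = (-16, 16);  v_rel = (-2, -1),  |v_rel|² = 5
v_rel×d = (-2)·(16) − (-1)·(-16) = -48
since m = R²·5 − (-48)²:  R² = (2304 + -2224) / 5 = 16
R = √16 = 4  ⇒  r_B = 4 − 2 = 2

rB=2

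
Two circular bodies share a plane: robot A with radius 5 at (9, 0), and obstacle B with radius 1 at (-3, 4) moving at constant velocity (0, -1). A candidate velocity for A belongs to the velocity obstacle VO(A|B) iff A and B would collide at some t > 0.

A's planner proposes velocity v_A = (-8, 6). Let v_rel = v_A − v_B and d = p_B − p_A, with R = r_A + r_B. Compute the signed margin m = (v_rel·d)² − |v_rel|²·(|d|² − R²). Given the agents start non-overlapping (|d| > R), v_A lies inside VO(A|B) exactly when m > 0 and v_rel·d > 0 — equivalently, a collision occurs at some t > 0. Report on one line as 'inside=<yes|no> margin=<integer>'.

d = (-12, 4),  |d|² = 160;  R = 5+1 = 6,  c = 160−6² = 124
v_rel = (-8, 7),  |v_rel|² = 113;  v_rel·d = (-8)·(-12) + (7)·(4) = 124
113·t² − 248·t + 124 = 0  ⇒  m = 124² − 113·124 = 1364
m = 1364 > 0,  v_rel·d = 124 > 0  ⇒  inside

inside=yes margin=1364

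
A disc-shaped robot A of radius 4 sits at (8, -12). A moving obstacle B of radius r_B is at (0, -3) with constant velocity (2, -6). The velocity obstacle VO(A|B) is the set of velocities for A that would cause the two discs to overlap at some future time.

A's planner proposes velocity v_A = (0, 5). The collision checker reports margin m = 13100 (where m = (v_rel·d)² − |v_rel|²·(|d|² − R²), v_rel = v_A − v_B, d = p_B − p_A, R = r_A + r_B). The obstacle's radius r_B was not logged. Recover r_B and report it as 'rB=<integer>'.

m = 13100
d = (-8, 9);  v_rel = (-2, 11),  |v_rel|² = 125
v_rel×d = (-2)·(9) − (11)·(-8) = 70
since m = R²·125 − 70²:  R² = (4900 + 13100) / 125 = 144
R = √144 = 12  ⇒  r_B = 12 − 4 = 8

rB=8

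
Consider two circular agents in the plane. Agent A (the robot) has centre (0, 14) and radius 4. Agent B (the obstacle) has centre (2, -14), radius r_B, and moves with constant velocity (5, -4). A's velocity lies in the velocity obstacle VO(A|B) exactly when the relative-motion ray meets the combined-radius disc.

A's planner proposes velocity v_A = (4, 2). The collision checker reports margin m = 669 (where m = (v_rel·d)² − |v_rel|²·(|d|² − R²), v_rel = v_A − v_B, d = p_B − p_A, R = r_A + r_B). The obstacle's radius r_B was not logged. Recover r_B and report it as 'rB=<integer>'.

m = 669
d = (2, -28);  v_rel = (-1, 6),  |v_rel|² = 37
v_rel×d = (-1)·(-28) − (6)·(2) = 16
since m = R²·37 − 16²:  R² = (256 + 669) / 37 = 25
R = √25 = 5  ⇒  r_B = 5 − 4 = 1

rB=1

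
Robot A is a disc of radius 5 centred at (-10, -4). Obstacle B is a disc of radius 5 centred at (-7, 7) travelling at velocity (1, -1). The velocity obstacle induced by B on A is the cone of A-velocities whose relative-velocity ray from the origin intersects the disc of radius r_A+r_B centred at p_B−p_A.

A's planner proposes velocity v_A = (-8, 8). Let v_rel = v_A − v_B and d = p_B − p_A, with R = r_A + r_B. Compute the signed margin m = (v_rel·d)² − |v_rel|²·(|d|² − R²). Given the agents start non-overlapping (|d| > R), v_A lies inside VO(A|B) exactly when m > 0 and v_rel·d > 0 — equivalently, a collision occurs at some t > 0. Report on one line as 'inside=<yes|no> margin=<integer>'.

d = (3, 11),  |d|² = 130;  R = 5+5 = 10,  c = 130−10² = 30
v_rel = (-9, 9),  |v_rel|² = 162;  v_rel·d = (-9)·(3) + (9)·(11) = 72
162·t² − 144·t + 30 = 0  ⇒  m = 72² − 162·30 = 324
m = 324 > 0,  v_rel·d = 72 > 0  ⇒  inside

inside=yes margin=324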